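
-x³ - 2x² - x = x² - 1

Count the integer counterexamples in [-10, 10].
Counterexamples in [-10, 10]: {-10, -9, -8, -7, -6, -5, -4, -3, -2, 0, 1, 2, 3, 4, 5, 6, 7, 8, 9, 10}.

Counting them gives 20 values.

Answer: 20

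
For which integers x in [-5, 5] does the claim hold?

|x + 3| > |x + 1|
Holds for: {-1, 0, 1, 2, 3, 4, 5}
Fails for: {-5, -4, -3, -2}

Answer: {-1, 0, 1, 2, 3, 4, 5}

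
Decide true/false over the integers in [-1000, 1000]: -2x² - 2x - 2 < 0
Over all integers in [-1000, 1000], LHS − RHS is largest at x = 0, where it equals -2:
x = 0: LHS = -2·0² - 2·0 - 2 = -2; -2 < 0 — holds
At the ends of the range:
x = -1000: LHS = -2·(-1000)² - 2·(-1000) - 2 = -1998002; -1998002 < 0 — holds
x = 1000: LHS = -2·1000² - 2·1000 - 2 = -2002002; -2002002 < 0 — holds
Hence LHS − RHS is never zero or positive, i.e. LHS < RHS throughout, so the relation holds for every integer in [-1000, 1000].

No counterexample exists.

Answer: True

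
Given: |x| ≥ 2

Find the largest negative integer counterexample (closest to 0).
Testing negative integers from -1 downward:
x = -1: LHS = |-1| = 1; 1 ≥ 2 — FAILS  ← closest negative counterexample to 0

Answer: x = -1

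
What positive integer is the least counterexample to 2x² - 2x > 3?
Testing positive integers:
x = 1: LHS = 2·1² - 2·1 = 0; 0 > 3 — FAILS  ← smallest positive counterexample

Answer: x = 1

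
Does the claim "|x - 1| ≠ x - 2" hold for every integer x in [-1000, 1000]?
Over all integers in [-1000, 1000], LHS − RHS is always positive; it is smallest at x = 1, where it equals 1:
x = 1: LHS = |1 - 1| = |0| = 0, RHS = 1 - 2 = -1; 0 ≠ -1 — holds
At the ends of the range:
x = -1000: LHS = |(-1000) - 1| = |-1001| = 1001, RHS = (-1000) - 2 = -1002; 1001 ≠ -1002 — holds
x = 1000: LHS = |1000 - 1| = |999| = 999, RHS = 1000 - 2 = 998; 999 ≠ 998 — holds
Hence LHS − RHS is never 0, i.e. the two sides are never equal, so the relation holds for every integer in [-1000, 1000].

No counterexample exists.

Answer: True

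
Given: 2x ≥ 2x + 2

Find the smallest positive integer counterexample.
Testing positive integers:
x = 1: LHS = 2·1 = 2, RHS = 2·1 + 2 = 4; 2 ≥ 4 — FAILS  ← smallest positive counterexample

Answer: x = 1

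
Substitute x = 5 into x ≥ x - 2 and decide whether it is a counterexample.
Substitute x = 5 into the relation:
x = 5: RHS = 5 - 2 = 3; 5 ≥ 3 — holds

The relation holds at x = 5, so it is not a counterexample.

Answer: No, x = 5 is not a counterexample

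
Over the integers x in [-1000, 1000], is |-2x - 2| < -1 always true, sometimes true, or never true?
An absolute value is never negative, so the left side is ≥ 0 for every x, while the right side is -1. Tightest case in [-1000, 1000] is x = -1:
x = -1: LHS = |-2·(-1) - 2| = |0| = 0; 0 < -1 — FAILS
Hence LHS − RHS is never negative, i.e. LHS ≥ RHS throughout, so the claimed relation (<) fails for every integer in [-1000, 1000].

No integer in the range satisfies it.

Answer: Never true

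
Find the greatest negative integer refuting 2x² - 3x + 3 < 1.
Testing negative integers from -1 downward:
x = -1: LHS = 2·(-1)² - 3·(-1) + 3 = 8; 8 < 1 — FAILS  ← closest negative counterexample to 0

Answer: x = -1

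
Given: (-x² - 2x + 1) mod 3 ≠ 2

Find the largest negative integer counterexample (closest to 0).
Testing negative integers from -1 downward:
x = -1: LHS = (-(-1)² - 2·(-1) + 1) mod 3 = 2 mod 3 = 2; 2 ≠ 2 — FAILS  ← closest negative counterexample to 0

Answer: x = -1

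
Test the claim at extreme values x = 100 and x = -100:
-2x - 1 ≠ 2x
x = 100: LHS = -2·100 - 1 = -201, RHS = 2·100 = 200; -201 ≠ 200 — holds
x = -100: LHS = -2·(-100) - 1 = 199, RHS = 2·(-100) = -200; 199 ≠ -200 — holds

Answer: Yes, holds for both x = 100 and x = -100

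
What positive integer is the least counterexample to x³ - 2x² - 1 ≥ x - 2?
Testing positive integers:
x = 1: LHS = 1³ - 2·1² - 1 = -2, RHS = 1 - 2 = -1; -2 ≥ -1 — FAILS  ← smallest positive counterexample

Answer: x = 1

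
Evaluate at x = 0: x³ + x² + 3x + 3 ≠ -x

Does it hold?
x = 0: LHS = 0³ + 0² + 3·0 + 3 = 3, RHS = -0 = 0; 3 ≠ 0 — holds

The relation is satisfied at x = 0.

Answer: Yes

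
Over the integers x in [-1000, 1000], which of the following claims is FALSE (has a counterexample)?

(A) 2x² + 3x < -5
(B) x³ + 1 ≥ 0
(A) x = 0: LHS = 2·0² + 3·0 = 0; 0 < -5 — FAILS
(B) x = -2: LHS = (-2)³ + 1 = -7; -7 ≥ 0 — FAILS

Answer: Both A and B are false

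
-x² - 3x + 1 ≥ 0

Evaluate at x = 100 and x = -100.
x = 100: LHS = -100² - 3·100 + 1 = -10299; -10299 ≥ 0 — FAILS
x = -100: LHS = -(-100)² - 3·(-100) + 1 = -9699; -9699 ≥ 0 — FAILS

Answer: No, fails for both x = 100 and x = -100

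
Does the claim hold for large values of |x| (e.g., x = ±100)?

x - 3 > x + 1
x = 100: LHS = 100 - 3 = 97, RHS = 100 + 1 = 101; 97 > 101 — FAILS
x = -100: LHS = (-100) - 3 = -103, RHS = (-100) + 1 = -99; -103 > -99 — FAILS

Answer: No, fails for both x = 100 and x = -100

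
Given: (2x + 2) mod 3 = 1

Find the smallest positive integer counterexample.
Testing positive integers:
x = 1: LHS = (2·1 + 2) mod 3 = 4 mod 3 = 1; 1 = 1 — holds
x = 2: LHS = (2·2 + 2) mod 3 = 6 mod 3 = 0; 0 = 1 — FAILS  ← smallest positive counterexample

Answer: x = 2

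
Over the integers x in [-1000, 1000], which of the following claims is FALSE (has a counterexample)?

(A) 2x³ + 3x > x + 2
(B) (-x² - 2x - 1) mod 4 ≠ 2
(A) x = 0: LHS = 2·0³ + 3·0 = 0, RHS = 0 + 2 = 2; 0 > 2 — FAILS

(B) For a polynomial with integer coefficients, its value mod 4 depends only on x mod 4, so it suffices to check one representative of each residue class, x = 0, 1, 2, 3:
x = 0: LHS = (-0² - 2·0 - 1) mod 4 = (-1) mod 4 = 3; 3 ≠ 2 — holds
x = 1: LHS = (-1² - 2·1 - 1) mod 4 = (-4) mod 4 = 0; 0 ≠ 2 — holds
x = 2: LHS = (-2² - 2·2 - 1) mod 4 = (-9) mod 4 = 3; 3 ≠ 2 — holds
x = 3: LHS = (-3² - 2·3 - 1) mod 4 = (-16) mod 4 = 0; 0 ≠ 2 — holds
The relation holds in every residue class, so the relation holds for every integer in [-1000, 1000].

Only (A) has a counterexample.

Answer: A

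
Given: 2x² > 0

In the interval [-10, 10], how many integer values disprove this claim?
Counterexamples in [-10, 10]: {0}.

Counting them gives 1 values.

Answer: 1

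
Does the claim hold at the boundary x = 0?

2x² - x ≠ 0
x = 0: LHS = 2·0² - 0 = 0; 0 ≠ 0 — FAILS

The relation fails at x = 0, so x = 0 is a counterexample.

Answer: No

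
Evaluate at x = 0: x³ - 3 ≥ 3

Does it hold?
x = 0: LHS = 0³ - 3 = -3; -3 ≥ 3 — FAILS

The relation fails at x = 0, so x = 0 is a counterexample.

Answer: No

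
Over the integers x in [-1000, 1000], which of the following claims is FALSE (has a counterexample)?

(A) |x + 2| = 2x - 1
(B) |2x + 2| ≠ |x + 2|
(A) x = 0: LHS = |0 + 2| = |2| = 2, RHS = 2·0 - 1 = -1; 2 = -1 — FAILS
(B) x = 0: LHS = |2·0 + 2| = |2| = 2, RHS = |0 + 2| = |2| = 2; 2 ≠ 2 — FAILS

Answer: Both A and B are false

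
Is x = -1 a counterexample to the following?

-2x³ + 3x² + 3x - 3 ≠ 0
Substitute x = -1 into the relation:
x = -1: LHS = -2·(-1)³ + 3·(-1)² + 3·(-1) - 3 = -1; -1 ≠ 0 — holds

The relation holds at x = -1, so it is not a counterexample.

Answer: No, x = -1 is not a counterexample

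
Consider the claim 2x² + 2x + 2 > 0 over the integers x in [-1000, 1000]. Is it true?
Over all integers in [-1000, 1000], LHS − RHS is smallest at x = 0, where it equals 2:
x = 0: LHS = 2·0² + 2·0 + 2 = 2; 2 > 0 — holds
At the ends of the range:
x = -1000: LHS = 2·(-1000)² + 2·(-1000) + 2 = 1998002; 1998002 > 0 — holds
x = 1000: LHS = 2·1000² + 2·1000 + 2 = 2002002; 2002002 > 0 — holds
Hence LHS − RHS is never zero or negative, i.e. LHS > RHS throughout, so the relation holds for every integer in [-1000, 1000].

No counterexample exists.

Answer: True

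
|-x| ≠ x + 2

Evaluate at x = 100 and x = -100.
x = 100: LHS = |-100| = 100, RHS = 100 + 2 = 102; 100 ≠ 102 — holds
x = -100: LHS = |-(-100)| = |100| = 100, RHS = (-100) + 2 = -98; 100 ≠ -98 — holds

Answer: Yes, holds for both x = 100 and x = -100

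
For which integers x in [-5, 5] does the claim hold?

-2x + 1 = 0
Track d = LHS − RHS over the integers in [-5, 5]. Equality would need d = 0, but d changes sign only between consecutive integers, jumping over 0:
x = 0: LHS = -2·0 + 1 = 1; 1 = 0 — FAILS  (d = 1)
x = 1: LHS = -2·1 + 1 = -1; -1 = 0 — FAILS  (d = -1)
Away from these crossings d keeps a constant sign, and checking every integer in [-5, 5] confirms d ≠ 0 throughout. Hence the two sides are never equal, so the claimed relation (=) fails for every integer in [-5, 5].

Answer: None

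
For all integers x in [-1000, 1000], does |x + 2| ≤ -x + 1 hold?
The claim fails at x = 0:
x = 0: LHS = |0 + 2| = |2| = 2, RHS = -0 + 1 = 1; 2 ≤ 1 — FAILS

Because a single integer refutes it, the statement is false.

Answer: False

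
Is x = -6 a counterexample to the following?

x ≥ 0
Substitute x = -6 into the relation:
x = -6: -6 ≥ 0 — FAILS

Since the claim fails at x = -6, this value is a counterexample.

Answer: Yes, x = -6 is a counterexample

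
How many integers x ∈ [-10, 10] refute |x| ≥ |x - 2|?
Counterexamples in [-10, 10]: {-10, -9, -8, -7, -6, -5, -4, -3, -2, -1, 0}.

Counting them gives 11 values.

Answer: 11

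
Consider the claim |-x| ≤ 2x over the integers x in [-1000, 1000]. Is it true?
The claim fails at x = -1:
x = -1: LHS = |-(-1)| = |1| = 1, RHS = 2·(-1) = -2; 1 ≤ -2 — FAILS

Because a single integer refutes it, the statement is false.

Answer: False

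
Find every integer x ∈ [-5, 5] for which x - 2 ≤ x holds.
Over all integers in [-5, 5], LHS − RHS is largest at x = 0, where it equals -2:
x = 0: LHS = 0 - 2 = -2; -2 ≤ 0 — holds
At the ends of the range:
x = -5: LHS = (-5) - 2 = -7; -7 ≤ -5 — holds
x = 5: LHS = 5 - 2 = 3; 3 ≤ 5 — holds
Hence LHS − RHS is never positive, i.e. LHS ≤ RHS throughout, so the relation holds for every integer in [-5, 5].

Answer: All integers in [-5, 5]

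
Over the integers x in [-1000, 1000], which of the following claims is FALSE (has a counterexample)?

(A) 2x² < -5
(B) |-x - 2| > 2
(A) x = 0: LHS = 2·0² = 0; 0 < -5 — FAILS
(B) x = 0: LHS = |-0 - 2| = |-2| = 2; 2 > 2 — FAILS

Answer: Both A and B are false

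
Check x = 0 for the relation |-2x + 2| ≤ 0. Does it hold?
x = 0: LHS = |-2·0 + 2| = |2| = 2; 2 ≤ 0 — FAILS

The relation fails at x = 0, so x = 0 is a counterexample.

Answer: No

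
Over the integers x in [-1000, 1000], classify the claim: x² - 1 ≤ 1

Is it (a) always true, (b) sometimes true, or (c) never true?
Holds at x = 0: LHS = 0² - 1 = -1; -1 ≤ 1 — holds
Fails at x = 2: LHS = 2² - 1 = 3; 3 ≤ 1 — FAILS
It is satisfied by some integers in the range but not all.

Answer: Sometimes true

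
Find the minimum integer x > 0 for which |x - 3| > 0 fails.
Testing positive integers:
x = 1: LHS = |1 - 3| = |-2| = 2; 2 > 0 — holds
x = 2: LHS = |2 - 3| = |-1| = 1; 1 > 0 — holds
x = 3: LHS = |3 - 3| = |0| = 0; 0 > 0 — FAILS  ← smallest positive counterexample

Answer: x = 3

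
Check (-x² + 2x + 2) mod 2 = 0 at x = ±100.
x = 100: LHS = (-100² + 2·100 + 2) mod 2 = (-9798) mod 2 = 0; 0 = 0 — holds
x = -100: LHS = (-(-100)² + 2·(-100) + 2) mod 2 = (-10198) mod 2 = 0; 0 = 0 — holds

Answer: Yes, holds for both x = 100 and x = -100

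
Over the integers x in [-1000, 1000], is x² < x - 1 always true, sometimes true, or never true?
Over all integers in [-1000, 1000], LHS − RHS is smallest at x = 0, where it equals 1:
x = 0: LHS = 0² = 0, RHS = 0 - 1 = -1; 0 < -1 — FAILS
At the ends of the range:
x = -1000: LHS = (-1000)² = 1000000, RHS = (-1000) - 1 = -1001; 1000000 < -1001 — FAILS
x = 1000: LHS = 1000² = 1000000, RHS = 1000 - 1 = 999; 1000000 < 999 — FAILS
Hence LHS − RHS is never negative, i.e. LHS ≥ RHS throughout, so the claimed relation (<) fails for every integer in [-1000, 1000].

No integer in the range satisfies it.

Answer: Never true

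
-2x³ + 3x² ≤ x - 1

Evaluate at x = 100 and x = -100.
x = 100: LHS = -2·100³ + 3·100² = -1970000, RHS = 100 - 1 = 99; -1970000 ≤ 99 — holds
x = -100: LHS = -2·(-100)³ + 3·(-100)² = 2030000, RHS = (-100) - 1 = -101; 2030000 ≤ -101 — FAILS

Answer: Partially: holds for x = 100, fails for x = -100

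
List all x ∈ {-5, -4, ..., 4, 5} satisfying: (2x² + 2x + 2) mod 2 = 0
For a polynomial with integer coefficients, its value mod 2 depends only on x mod 2, so it suffices to check one representative of each residue class, x = 0, 1:
x = 0: LHS = (2·0² + 2·0 + 2) mod 2 = 2 mod 2 = 0; 0 = 0 — holds
x = 1: LHS = (2·1² + 2·1 + 2) mod 2 = 6 mod 2 = 0; 0 = 0 — holds
The relation holds in every residue class, so the relation holds for every integer in [-5, 5].

Answer: All integers in [-5, 5]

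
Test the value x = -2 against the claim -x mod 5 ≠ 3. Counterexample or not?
Substitute x = -2 into the relation:
x = -2: LHS = (-(-2)) mod 5 = 2 mod 5 = 2; 2 ≠ 3 — holds

The claim holds here, so x = -2 is not a counterexample. (A counterexample exists elsewhere, e.g. x = 2.)

Answer: No, x = -2 is not a counterexample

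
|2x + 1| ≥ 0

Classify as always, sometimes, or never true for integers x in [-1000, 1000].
An absolute value is never negative, so the left side is ≥ 0 for every x, while the right side is 0. Tightest case in [-1000, 1000] is x = 0:
x = 0: LHS = |2·0 + 1| = |1| = 1; 1 ≥ 0 — holds
Hence LHS − RHS is never negative, i.e. LHS ≥ RHS throughout, so the relation holds for every integer in [-1000, 1000].

No counterexample exists.

Answer: Always true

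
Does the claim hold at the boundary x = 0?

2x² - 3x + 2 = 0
x = 0: LHS = 2·0² - 3·0 + 2 = 2; 2 = 0 — FAILS

The relation fails at x = 0, so x = 0 is a counterexample.

Answer: No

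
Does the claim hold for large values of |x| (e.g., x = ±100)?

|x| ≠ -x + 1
x = 100: LHS = |100| = 100, RHS = -100 + 1 = -99; 100 ≠ -99 — holds
x = -100: LHS = |-100| = 100, RHS = -(-100) + 1 = 101; 100 ≠ 101 — holds

Answer: Yes, holds for both x = 100 and x = -100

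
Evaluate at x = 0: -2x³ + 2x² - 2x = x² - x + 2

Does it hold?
x = 0: LHS = -2·0³ + 2·0² - 2·0 = 0, RHS = 0² - 0 + 2 = 2; 0 = 2 — FAILS

The relation fails at x = 0, so x = 0 is a counterexample.

Answer: No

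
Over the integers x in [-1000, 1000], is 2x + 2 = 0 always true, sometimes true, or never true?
Holds at x = -1: LHS = 2·(-1) + 2 = 0; 0 = 0 — holds
Fails at x = 0: LHS = 2·0 + 2 = 2; 2 = 0 — FAILS
It is satisfied by some integers in the range but not all.

Answer: Sometimes true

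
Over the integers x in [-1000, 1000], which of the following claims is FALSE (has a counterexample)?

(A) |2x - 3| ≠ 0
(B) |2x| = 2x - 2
(A) Over all integers in [-1000, 1000], LHS − RHS is always positive; it is smallest at x = 1, where it equals 1:
x = 1: LHS = |2·1 - 3| = |-1| = 1; 1 ≠ 0 — holds
At the ends of the range:
x = -1000: LHS = |2·(-1000) - 3| = |-2003| = 2003; 2003 ≠ 0 — holds
x = 1000: LHS = |2·1000 - 3| = |1997| = 1997; 1997 ≠ 0 — holds
Hence LHS − RHS is never 0, i.e. the two sides are never equal, so the relation holds for every integer in [-1000, 1000].

(B) x = 0: LHS = |2·0| = |0| = 0, RHS = 2·0 - 2 = -2; 0 = -2 — FAILS

Only (B) has a counterexample.

Answer: B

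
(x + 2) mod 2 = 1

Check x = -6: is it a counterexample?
Substitute x = -6 into the relation:
x = -6: LHS = ((-6) + 2) mod 2 = (-4) mod 2 = 0; 0 = 1 — FAILS

Since the claim fails at x = -6, this value is a counterexample.

Answer: Yes, x = -6 is a counterexample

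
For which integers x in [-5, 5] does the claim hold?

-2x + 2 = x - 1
Holds for: {1}
Fails for: {-5, -4, -3, -2, -1, 0, 2, 3, 4, 5}

Answer: {1}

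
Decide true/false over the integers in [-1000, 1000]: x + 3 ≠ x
Over all integers in [-1000, 1000], LHS − RHS is always positive; it is smallest at x = 0, where it equals 3:
x = 0: LHS = 0 + 3 = 3; 3 ≠ 0 — holds
At the ends of the range:
x = -1000: LHS = (-1000) + 3 = -997; -997 ≠ -1000 — holds
x = 1000: LHS = 1000 + 3 = 1003; 1003 ≠ 1000 — holds
Hence LHS − RHS is never 0, i.e. the two sides are never equal, so the relation holds for every integer in [-1000, 1000].

No counterexample exists.

Answer: True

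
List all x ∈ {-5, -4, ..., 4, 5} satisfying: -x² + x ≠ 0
Holds for: {-5, -4, -3, -2, -1, 2, 3, 4, 5}
Fails for: {0, 1}

Answer: {-5, -4, -3, -2, -1, 2, 3, 4, 5}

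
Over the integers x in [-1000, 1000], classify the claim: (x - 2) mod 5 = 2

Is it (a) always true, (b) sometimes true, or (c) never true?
Holds at x = -1: LHS = ((-1) - 2) mod 5 = (-3) mod 5 = 2; 2 = 2 — holds
Fails at x = 0: LHS = (0 - 2) mod 5 = (-2) mod 5 = 3; 3 = 2 — FAILS
It is satisfied by some integers in the range but not all.

Answer: Sometimes true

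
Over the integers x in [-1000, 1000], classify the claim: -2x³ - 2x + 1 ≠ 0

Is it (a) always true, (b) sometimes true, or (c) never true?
Track d = LHS − RHS over the integers in [-1000, 1000]. Equality would need d = 0, but d changes sign only between consecutive integers, jumping over 0:
x = 0: LHS = -2·0³ - 2·0 + 1 = 1; 1 ≠ 0 — holds  (d = 1)
x = 1: LHS = -2·1³ - 2·1 + 1 = -3; -3 ≠ 0 — holds  (d = -3)
Away from these crossings d keeps a constant sign, and checking every integer in [-1000, 1000] confirms d ≠ 0 throughout. Hence the two sides are never equal, so the relation holds for every integer in [-1000, 1000].

No counterexample exists.

Answer: Always true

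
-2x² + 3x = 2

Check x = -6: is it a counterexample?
Substitute x = -6 into the relation:
x = -6: LHS = -2·(-6)² + 3·(-6) = -90; -90 = 2 — FAILS

Since the claim fails at x = -6, this value is a counterexample.

Answer: Yes, x = -6 is a counterexample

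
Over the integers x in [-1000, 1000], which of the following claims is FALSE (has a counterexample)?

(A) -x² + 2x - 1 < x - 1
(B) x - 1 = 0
(A) x = 0: LHS = -0² + 2·0 - 1 = -1, RHS = 0 - 1 = -1; -1 < -1 — FAILS
(B) x = 0: LHS = 0 - 1 = -1; -1 = 0 — FAILS

Answer: Both A and B are false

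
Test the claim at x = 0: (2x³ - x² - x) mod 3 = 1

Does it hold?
x = 0: LHS = (2·0³ - 0² - 0) mod 3 = 0 mod 3 = 0; 0 = 1 — FAILS

The relation fails at x = 0, so x = 0 is a counterexample.

Answer: No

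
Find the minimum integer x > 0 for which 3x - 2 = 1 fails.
Testing positive integers:
x = 1: LHS = 3·1 - 2 = 1; 1 = 1 — holds
x = 2: LHS = 3·2 - 2 = 4; 4 = 1 — FAILS  ← smallest positive counterexample

Answer: x = 2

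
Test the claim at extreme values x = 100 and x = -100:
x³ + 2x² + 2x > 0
x = 100: LHS = 100³ + 2·100² + 2·100 = 1020200; 1020200 > 0 — holds
x = -100: LHS = (-100)³ + 2·(-100)² + 2·(-100) = -980200; -980200 > 0 — FAILS

Answer: Partially: holds for x = 100, fails for x = -100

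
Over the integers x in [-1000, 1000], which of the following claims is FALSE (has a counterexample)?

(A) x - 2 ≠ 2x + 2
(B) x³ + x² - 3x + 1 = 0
(A) x = -4: LHS = (-4) - 2 = -6, RHS = 2·(-4) + 2 = -6; -6 ≠ -6 — FAILS
(B) x = 0: LHS = 0³ + 0² - 3·0 + 1 = 1; 1 = 0 — FAILS

Answer: Both A and B are false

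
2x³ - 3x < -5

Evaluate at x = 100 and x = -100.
x = 100: LHS = 2·100³ - 3·100 = 1999700; 1999700 < -5 — FAILS
x = -100: LHS = 2·(-100)³ - 3·(-100) = -1999700; -1999700 < -5 — holds

Answer: Partially: fails for x = 100, holds for x = -100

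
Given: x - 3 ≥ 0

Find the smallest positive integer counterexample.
Testing positive integers:
x = 1: LHS = 1 - 3 = -2; -2 ≥ 0 — FAILS  ← smallest positive counterexample

Answer: x = 1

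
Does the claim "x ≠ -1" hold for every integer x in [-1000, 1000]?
The claim fails at x = -1:
x = -1: -1 ≠ -1 — FAILS

Because a single integer refutes it, the statement is false.

Answer: False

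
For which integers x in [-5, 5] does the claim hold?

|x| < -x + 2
Holds for: {-5, -4, -3, -2, -1, 0}
Fails for: {1, 2, 3, 4, 5}

Answer: {-5, -4, -3, -2, -1, 0}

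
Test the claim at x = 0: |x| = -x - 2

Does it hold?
x = 0: LHS = |0| = 0, RHS = -0 - 2 = -2; 0 = -2 — FAILS

The relation fails at x = 0, so x = 0 is a counterexample.

Answer: No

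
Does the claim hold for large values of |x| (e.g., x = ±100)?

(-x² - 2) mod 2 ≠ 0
x = 100: LHS = (-100² - 2) mod 2 = (-10002) mod 2 = 0; 0 ≠ 0 — FAILS
x = -100: LHS = (-(-100)² - 2) mod 2 = (-10002) mod 2 = 0; 0 ≠ 0 — FAILS

Answer: No, fails for both x = 100 and x = -100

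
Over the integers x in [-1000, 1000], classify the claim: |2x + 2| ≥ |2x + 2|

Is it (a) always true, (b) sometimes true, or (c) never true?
Over all integers in [-1000, 1000], LHS − RHS is smallest at x = 0, where it equals 0:
x = 0: LHS = |2·0 + 2| = |2| = 2, RHS = |2·0 + 2| = |2| = 2; 2 ≥ 2 — holds
At the ends of the range:
x = -1000: LHS = |2·(-1000) + 2| = |-1998| = 1998, RHS = |2·(-1000) + 2| = |-1998| = 1998; 1998 ≥ 1998 — holds
x = 1000: LHS = |2·1000 + 2| = |2002| = 2002, RHS = |2·1000 + 2| = |2002| = 2002; 2002 ≥ 2002 — holds
Hence LHS − RHS is never negative, i.e. LHS ≥ RHS throughout, so the relation holds for every integer in [-1000, 1000].

No counterexample exists.

Answer: Always true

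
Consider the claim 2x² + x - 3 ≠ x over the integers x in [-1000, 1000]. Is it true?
Track d = LHS − RHS over the integers in [-1000, 1000]. Equality would need d = 0, but d changes sign only between consecutive integers, jumping over 0:
x = -2: LHS = 2·(-2)² + (-2) - 3 = 3; 3 ≠ -2 — holds  (d = 5)
x = -1: LHS = 2·(-1)² + (-1) - 3 = -2; -2 ≠ -1 — holds  (d = -1)
x = 1: LHS = 2·1² + 1 - 3 = 0; 0 ≠ 1 — holds  (d = -1)
x = 2: LHS = 2·2² + 2 - 3 = 7; 7 ≠ 2 — holds  (d = 5)
Away from these crossings d keeps a constant sign, and checking every integer in [-1000, 1000] confirms d ≠ 0 throughout. Hence the two sides are never equal, so the relation holds for every integer in [-1000, 1000].

No counterexample exists.

Answer: True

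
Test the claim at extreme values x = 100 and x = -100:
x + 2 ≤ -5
x = 100: LHS = 100 + 2 = 102; 102 ≤ -5 — FAILS
x = -100: LHS = (-100) + 2 = -98; -98 ≤ -5 — holds

Answer: Partially: fails for x = 100, holds for x = -100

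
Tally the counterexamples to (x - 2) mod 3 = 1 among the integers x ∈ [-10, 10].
Counterexamples in [-10, 10]: {-10, -8, -7, -5, -4, -2, -1, 1, 2, 4, 5, 7, 8, 10}.

Counting them gives 14 values.

Answer: 14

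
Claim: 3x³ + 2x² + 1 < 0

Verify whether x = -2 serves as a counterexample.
Substitute x = -2 into the relation:
x = -2: LHS = 3·(-2)³ + 2·(-2)² + 1 = -15; -15 < 0 — holds

The claim holds here, so x = -2 is not a counterexample. (A counterexample exists elsewhere, e.g. x = 0.)

Answer: No, x = -2 is not a counterexample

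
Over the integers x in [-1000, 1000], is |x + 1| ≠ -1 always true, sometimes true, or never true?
An absolute value is never negative, so the left side is ≥ 0 for every x, while the right side is -1. Tightest case in [-1000, 1000] is x = -1:
x = -1: LHS = |(-1) + 1| = |0| = 0; 0 ≠ -1 — holds
Hence LHS − RHS is never 0, i.e. the two sides are never equal, so the relation holds for every integer in [-1000, 1000].

No counterexample exists.

Answer: Always true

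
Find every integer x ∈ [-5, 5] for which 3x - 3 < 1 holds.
Holds for: {-5, -4, -3, -2, -1, 0, 1}
Fails for: {2, 3, 4, 5}

Answer: {-5, -4, -3, -2, -1, 0, 1}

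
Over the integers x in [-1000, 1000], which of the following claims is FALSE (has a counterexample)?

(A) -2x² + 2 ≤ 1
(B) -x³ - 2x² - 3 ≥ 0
(A) x = 0: LHS = -2·0² + 2 = 2; 2 ≤ 1 — FAILS
(B) x = 0: LHS = -0³ - 2·0² - 3 = -3; -3 ≥ 0 — FAILS

Answer: Both A and B are false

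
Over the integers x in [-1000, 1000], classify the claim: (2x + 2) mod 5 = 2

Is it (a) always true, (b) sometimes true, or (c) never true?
Holds at x = 0: LHS = (2·0 + 2) mod 5 = 2 mod 5 = 2; 2 = 2 — holds
Fails at x = 1: LHS = (2·1 + 2) mod 5 = 4 mod 5 = 4; 4 = 2 — FAILS
It is satisfied by some integers in the range but not all.

Answer: Sometimes true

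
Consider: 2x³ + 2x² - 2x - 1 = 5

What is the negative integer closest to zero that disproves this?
Testing negative integers from -1 downward:
x = -1: LHS = 2·(-1)³ + 2·(-1)² - 2·(-1) - 1 = 1; 1 = 5 — FAILS  ← closest negative counterexample to 0

Answer: x = -1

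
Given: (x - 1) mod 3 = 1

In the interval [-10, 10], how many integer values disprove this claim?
Counterexamples in [-10, 10]: {-9, -8, -6, -5, -3, -2, 0, 1, 3, 4, 6, 7, 9, 10}.

Counting them gives 14 values.

Answer: 14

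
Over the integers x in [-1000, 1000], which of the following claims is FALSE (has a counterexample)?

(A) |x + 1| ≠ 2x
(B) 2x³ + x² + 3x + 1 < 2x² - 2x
(A) x = 1: LHS = |1 + 1| = |2| = 2, RHS = 2·1 = 2; 2 ≠ 2 — FAILS
(B) x = 0: LHS = 2·0³ + 0² + 3·0 + 1 = 1, RHS = 2·0² - 2·0 = 0; 1 < 0 — FAILS

Answer: Both A and B are false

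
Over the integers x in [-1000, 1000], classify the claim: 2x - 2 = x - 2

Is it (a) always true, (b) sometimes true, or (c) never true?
Holds at x = 0: LHS = 2·0 - 2 = -2, RHS = 0 - 2 = -2; -2 = -2 — holds
Fails at x = 1: LHS = 2·1 - 2 = 0, RHS = 1 - 2 = -1; 0 = -1 — FAILS
It is satisfied by some integers in the range but not all.

Answer: Sometimes true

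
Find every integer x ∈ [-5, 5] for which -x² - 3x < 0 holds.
Holds for: {-5, -4, 1, 2, 3, 4, 5}
Fails for: {-3, -2, -1, 0}

Answer: {-5, -4, 1, 2, 3, 4, 5}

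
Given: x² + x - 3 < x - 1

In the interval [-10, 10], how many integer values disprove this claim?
Counterexamples in [-10, 10]: {-10, -9, -8, -7, -6, -5, -4, -3, -2, 2, 3, 4, 5, 6, 7, 8, 9, 10}.

Counting them gives 18 values.

Answer: 18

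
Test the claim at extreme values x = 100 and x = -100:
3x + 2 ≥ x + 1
x = 100: LHS = 3·100 + 2 = 302, RHS = 100 + 1 = 101; 302 ≥ 101 — holds
x = -100: LHS = 3·(-100) + 2 = -298, RHS = (-100) + 1 = -99; -298 ≥ -99 — FAILS

Answer: Partially: holds for x = 100, fails for x = -100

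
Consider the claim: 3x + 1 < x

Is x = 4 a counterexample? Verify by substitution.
Substitute x = 4 into the relation:
x = 4: LHS = 3·4 + 1 = 13; 13 < 4 — FAILS

Since the claim fails at x = 4, this value is a counterexample.

Answer: Yes, x = 4 is a counterexample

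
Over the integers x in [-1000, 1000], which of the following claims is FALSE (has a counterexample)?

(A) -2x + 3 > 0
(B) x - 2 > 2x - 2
(A) x = 2: LHS = -2·2 + 3 = -1; -1 > 0 — FAILS
(B) x = 0: LHS = 0 - 2 = -2, RHS = 2·0 - 2 = -2; -2 > -2 — FAILS

Answer: Both A and B are false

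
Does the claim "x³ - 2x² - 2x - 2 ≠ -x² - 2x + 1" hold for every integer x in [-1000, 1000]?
Track d = LHS − RHS over the integers in [-1000, 1000]. Equality would need d = 0, but d changes sign only between consecutive integers, jumping over 0:
x = 1: LHS = 1³ - 2·1² - 2·1 - 2 = -5, RHS = -1² - 2·1 + 1 = -2; -5 ≠ -2 — holds  (d = -3)
x = 2: LHS = 2³ - 2·2² - 2·2 - 2 = -6, RHS = -2² - 2·2 + 1 = -7; -6 ≠ -7 — holds  (d = 1)
Away from these crossings d keeps a constant sign, and checking every integer in [-1000, 1000] confirms d ≠ 0 throughout. Hence the two sides are never equal, so the relation holds for every integer in [-1000, 1000].

No counterexample exists.

Answer: True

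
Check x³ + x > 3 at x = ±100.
x = 100: LHS = 100³ + 100 = 1000100; 1000100 > 3 — holds
x = -100: LHS = (-100)³ + (-100) = -1000100; -1000100 > 3 — FAILS

Answer: Partially: holds for x = 100, fails for x = -100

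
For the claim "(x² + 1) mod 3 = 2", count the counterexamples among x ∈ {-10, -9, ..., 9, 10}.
Counterexamples in [-10, 10]: {-9, -6, -3, 0, 3, 6, 9}.

Counting them gives 7 values.

Answer: 7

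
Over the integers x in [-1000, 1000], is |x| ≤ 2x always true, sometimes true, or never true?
Holds at x = 0: LHS = |0| = 0, RHS = 2·0 = 0; 0 ≤ 0 — holds
Fails at x = -1: LHS = |-1| = 1, RHS = 2·(-1) = -2; 1 ≤ -2 — FAILS
It is satisfied by some integers in the range but not all.

Answer: Sometimes true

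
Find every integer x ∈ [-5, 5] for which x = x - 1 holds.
Over all integers in [-5, 5], LHS − RHS is always positive; it is smallest at x = 0, where it equals 1:
x = 0: RHS = 0 - 1 = -1; 0 = -1 — FAILS
At the ends of the range:
x = -5: RHS = (-5) - 1 = -6; -5 = -6 — FAILS
x = 5: RHS = 5 - 1 = 4; 5 = 4 — FAILS
Hence LHS − RHS is never 0, i.e. the two sides are never equal, so the claimed relation (=) fails for every integer in [-5, 5].

Answer: None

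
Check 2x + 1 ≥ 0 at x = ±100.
x = 100: LHS = 2·100 + 1 = 201; 201 ≥ 0 — holds
x = -100: LHS = 2·(-100) + 1 = -199; -199 ≥ 0 — FAILS

Answer: Partially: holds for x = 100, fails for x = -100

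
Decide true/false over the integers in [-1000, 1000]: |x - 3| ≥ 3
The claim fails at x = 1:
x = 1: LHS = |1 - 3| = |-2| = 2; 2 ≥ 3 — FAILS

Because a single integer refutes it, the statement is false.

Answer: False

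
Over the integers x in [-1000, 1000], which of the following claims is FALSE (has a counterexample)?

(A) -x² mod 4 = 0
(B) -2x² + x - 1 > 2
(A) x = 1: LHS = (-1²) mod 4 = (-1) mod 4 = 3; 3 = 0 — FAILS
(B) x = 0: LHS = -2·0² + 0 - 1 = -1; -1 > 2 — FAILS

Answer: Both A and B are false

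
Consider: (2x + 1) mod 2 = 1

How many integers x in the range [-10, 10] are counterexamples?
For a polynomial with integer coefficients, its value mod 2 depends only on x mod 2, so it suffices to check one representative of each residue class, x = 0, 1:
x = 0: LHS = (2·0 + 1) mod 2 = 1 mod 2 = 1; 1 = 1 — holds
x = 1: LHS = (2·1 + 1) mod 2 = 3 mod 2 = 1; 1 = 1 — holds
The relation holds in every residue class, so the relation holds for every integer in [-10, 10].

No counterexample appears in that range.

Answer: 0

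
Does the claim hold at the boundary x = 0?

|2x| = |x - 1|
x = 0: LHS = |2·0| = |0| = 0, RHS = |0 - 1| = |-1| = 1; 0 = 1 — FAILS

The relation fails at x = 0, so x = 0 is a counterexample.

Answer: No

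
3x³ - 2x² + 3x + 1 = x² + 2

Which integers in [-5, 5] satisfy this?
Track d = LHS − RHS over the integers in [-5, 5]. Equality would need d = 0, but d changes sign only between consecutive integers, jumping over 0:
x = 0: LHS = 3·0³ - 2·0² + 3·0 + 1 = 1, RHS = 0² + 2 = 2; 1 = 2 — FAILS  (d = -1)
x = 1: LHS = 3·1³ - 2·1² + 3·1 + 1 = 5, RHS = 1² + 2 = 3; 5 = 3 — FAILS  (d = 2)
Away from these crossings d keeps a constant sign, and checking every integer in [-5, 5] confirms d ≠ 0 throughout. Hence the two sides are never equal, so the claimed relation (=) fails for every integer in [-5, 5].

Answer: None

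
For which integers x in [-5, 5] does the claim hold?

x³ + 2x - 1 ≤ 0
Holds for: {-5, -4, -3, -2, -1, 0}
Fails for: {1, 2, 3, 4, 5}

Answer: {-5, -4, -3, -2, -1, 0}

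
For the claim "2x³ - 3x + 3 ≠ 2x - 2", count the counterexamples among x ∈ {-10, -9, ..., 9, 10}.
Track d = LHS − RHS over the integers in [-10, 10]. Equality would need d = 0, but d changes sign only between consecutive integers, jumping over 0:
x = -2: LHS = 2·(-2)³ - 3·(-2) + 3 = -7, RHS = 2·(-2) - 2 = -6; -7 ≠ -6 — holds  (d = -1)
x = -1: LHS = 2·(-1)³ - 3·(-1) + 3 = 4, RHS = 2·(-1) - 2 = -4; 4 ≠ -4 — holds  (d = 8)
Away from these crossings d keeps a constant sign, and checking every integer in [-10, 10] confirms d ≠ 0 throughout. Hence the two sides are never equal, so the relation holds for every integer in [-10, 10].

No counterexample appears in that range.

Answer: 0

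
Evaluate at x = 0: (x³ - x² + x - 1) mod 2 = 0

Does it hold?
x = 0: LHS = (0³ - 0² + 0 - 1) mod 2 = (-1) mod 2 = 1; 1 = 0 — FAILS

The relation fails at x = 0, so x = 0 is a counterexample.

Answer: No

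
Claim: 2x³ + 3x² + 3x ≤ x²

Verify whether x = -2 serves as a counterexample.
Substitute x = -2 into the relation:
x = -2: LHS = 2·(-2)³ + 3·(-2)² + 3·(-2) = -10, RHS = (-2)² = 4; -10 ≤ 4 — holds

The claim holds here, so x = -2 is not a counterexample. (A counterexample exists elsewhere, e.g. x = 1.)

Answer: No, x = -2 is not a counterexample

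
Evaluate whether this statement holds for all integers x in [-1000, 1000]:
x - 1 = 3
The claim fails at x = 0:
x = 0: LHS = 0 - 1 = -1; -1 = 3 — FAILS

Because a single integer refutes it, the statement is false.

Answer: False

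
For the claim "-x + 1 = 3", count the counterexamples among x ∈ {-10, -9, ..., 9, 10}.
Counterexamples in [-10, 10]: {-10, -9, -8, -7, -6, -5, -4, -3, -1, 0, 1, 2, 3, 4, 5, 6, 7, 8, 9, 10}.

Counting them gives 20 values.

Answer: 20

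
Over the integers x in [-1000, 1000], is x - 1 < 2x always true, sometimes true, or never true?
Holds at x = 0: LHS = 0 - 1 = -1, RHS = 2·0 = 0; -1 < 0 — holds
Fails at x = -1: LHS = (-1) - 1 = -2, RHS = 2·(-1) = -2; -2 < -2 — FAILS
It is satisfied by some integers in the range but not all.

Answer: Sometimes true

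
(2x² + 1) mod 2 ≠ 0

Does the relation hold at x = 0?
x = 0: LHS = (2·0² + 1) mod 2 = 1 mod 2 = 1; 1 ≠ 0 — holds

The relation is satisfied at x = 0.

Answer: Yes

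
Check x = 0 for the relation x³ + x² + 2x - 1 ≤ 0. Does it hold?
x = 0: LHS = 0³ + 0² + 2·0 - 1 = -1; -1 ≤ 0 — holds

The relation is satisfied at x = 0.

Answer: Yes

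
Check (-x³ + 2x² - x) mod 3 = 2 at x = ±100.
x = 100: LHS = (-100³ + 2·100² - 100) mod 3 = (-980100) mod 3 = 0; 0 = 2 — FAILS
x = -100: LHS = (-(-100)³ + 2·(-100)² - (-100)) mod 3 = 1020100 mod 3 = 1; 1 = 2 — FAILS

Answer: No, fails for both x = 100 and x = -100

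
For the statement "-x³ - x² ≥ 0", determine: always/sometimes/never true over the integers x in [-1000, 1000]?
Holds at x = 0: LHS = -0³ - 0² = 0; 0 ≥ 0 — holds
Fails at x = 1: LHS = -1³ - 1² = -2; -2 ≥ 0 — FAILS
It is satisfied by some integers in the range but not all.

Answer: Sometimes true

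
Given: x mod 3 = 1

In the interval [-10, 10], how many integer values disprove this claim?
Counterexamples in [-10, 10]: {-10, -9, -7, -6, -4, -3, -1, 0, 2, 3, 5, 6, 8, 9}.

Counting them gives 14 values.

Answer: 14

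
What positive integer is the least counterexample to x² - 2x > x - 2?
Testing positive integers:
x = 1: LHS = 1² - 2·1 = -1, RHS = 1 - 2 = -1; -1 > -1 — FAILS  ← smallest positive counterexample

Answer: x = 1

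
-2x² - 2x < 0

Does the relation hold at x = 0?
x = 0: LHS = -2·0² - 2·0 = 0; 0 < 0 — FAILS

The relation fails at x = 0, so x = 0 is a counterexample.

Answer: No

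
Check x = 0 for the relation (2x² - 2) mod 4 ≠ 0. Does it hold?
x = 0: LHS = (2·0² - 2) mod 4 = (-2) mod 4 = 2; 2 ≠ 0 — holds

The relation is satisfied at x = 0.

Answer: Yes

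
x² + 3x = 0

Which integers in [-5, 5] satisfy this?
Holds for: {-3, 0}
Fails for: {-5, -4, -2, -1, 1, 2, 3, 4, 5}

Answer: {-3, 0}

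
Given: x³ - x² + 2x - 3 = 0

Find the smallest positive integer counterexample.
Testing positive integers:
x = 1: LHS = 1³ - 1² + 2·1 - 3 = -1; -1 = 0 — FAILS  ← smallest positive counterexample

Answer: x = 1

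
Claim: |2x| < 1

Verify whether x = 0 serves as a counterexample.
Substitute x = 0 into the relation:
x = 0: LHS = |2·0| = |0| = 0; 0 < 1 — holds

The claim holds here, so x = 0 is not a counterexample. (A counterexample exists elsewhere, e.g. x = 1.)

Answer: No, x = 0 is not a counterexample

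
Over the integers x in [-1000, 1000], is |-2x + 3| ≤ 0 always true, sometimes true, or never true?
Over all integers in [-1000, 1000], LHS − RHS is smallest at x = 1, where it equals 1:
x = 1: LHS = |-2·1 + 3| = |1| = 1; 1 ≤ 0 — FAILS
At the ends of the range:
x = -1000: LHS = |-2·(-1000) + 3| = |2003| = 2003; 2003 ≤ 0 — FAILS
x = 1000: LHS = |-2·1000 + 3| = |-1997| = 1997; 1997 ≤ 0 — FAILS
Hence LHS − RHS is never zero or negative, i.e. LHS > RHS throughout, so the claimed relation (≤) fails for every integer in [-1000, 1000].

No integer in the range satisfies it.

Answer: Never true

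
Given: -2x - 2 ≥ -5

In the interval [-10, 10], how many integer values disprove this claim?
Counterexamples in [-10, 10]: {2, 3, 4, 5, 6, 7, 8, 9, 10}.

Counting them gives 9 values.

Answer: 9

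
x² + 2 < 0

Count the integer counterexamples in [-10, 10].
Counterexamples in [-10, 10]: {-10, -9, -8, -7, -6, -5, -4, -3, -2, -1, 0, 1, 2, 3, 4, 5, 6, 7, 8, 9, 10}.

Counting them gives 21 values.

Answer: 21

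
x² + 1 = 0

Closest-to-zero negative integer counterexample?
Testing negative integers from -1 downward:
x = -1: LHS = (-1)² + 1 = 2; 2 = 0 — FAILS  ← closest negative counterexample to 0

Answer: x = -1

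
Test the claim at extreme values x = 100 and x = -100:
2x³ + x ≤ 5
x = 100: LHS = 2·100³ + 100 = 2000100; 2000100 ≤ 5 — FAILS
x = -100: LHS = 2·(-100)³ + (-100) = -2000100; -2000100 ≤ 5 — holds

Answer: Partially: fails for x = 100, holds for x = -100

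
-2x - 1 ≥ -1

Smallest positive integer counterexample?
Testing positive integers:
x = 1: LHS = -2·1 - 1 = -3; -3 ≥ -1 — FAILS  ← smallest positive counterexample

Answer: x = 1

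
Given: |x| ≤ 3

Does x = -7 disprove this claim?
Substitute x = -7 into the relation:
x = -7: LHS = |-7| = 7; 7 ≤ 3 — FAILS

Since the claim fails at x = -7, this value is a counterexample.

Answer: Yes, x = -7 is a counterexample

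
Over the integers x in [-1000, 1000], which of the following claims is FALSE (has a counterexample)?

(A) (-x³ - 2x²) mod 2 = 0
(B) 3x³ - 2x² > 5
(A) x = 1: LHS = (-1³ - 2·1²) mod 2 = (-3) mod 2 = 1; 1 = 0 — FAILS
(B) x = 0: LHS = 3·0³ - 2·0² = 0; 0 > 5 — FAILS

Answer: Both A and B are false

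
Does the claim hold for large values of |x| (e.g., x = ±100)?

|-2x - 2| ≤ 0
x = 100: LHS = |-2·100 - 2| = |-202| = 202; 202 ≤ 0 — FAILS
x = -100: LHS = |-2·(-100) - 2| = |198| = 198; 198 ≤ 0 — FAILS

Answer: No, fails for both x = 100 and x = -100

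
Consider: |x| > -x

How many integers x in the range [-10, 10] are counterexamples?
Counterexamples in [-10, 10]: {-10, -9, -8, -7, -6, -5, -4, -3, -2, -1, 0}.

Counting them gives 11 values.

Answer: 11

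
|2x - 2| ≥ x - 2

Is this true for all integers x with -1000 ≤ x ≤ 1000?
Over all integers in [-1000, 1000], LHS − RHS is smallest at x = 1, where it equals 1:
x = 1: LHS = |2·1 - 2| = |0| = 0, RHS = 1 - 2 = -1; 0 ≥ -1 — holds
At the ends of the range:
x = -1000: LHS = |2·(-1000) - 2| = |-2002| = 2002, RHS = (-1000) - 2 = -1002; 2002 ≥ -1002 — holds
x = 1000: LHS = |2·1000 - 2| = |1998| = 1998, RHS = 1000 - 2 = 998; 1998 ≥ 998 — holds
Hence LHS − RHS is never negative, i.e. LHS ≥ RHS throughout, so the relation holds for every integer in [-1000, 1000].

No counterexample exists.

Answer: True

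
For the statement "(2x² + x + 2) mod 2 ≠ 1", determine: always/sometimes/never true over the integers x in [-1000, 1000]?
Holds at x = 0: LHS = (2·0² + 0 + 2) mod 2 = 2 mod 2 = 0; 0 ≠ 1 — holds
Fails at x = 1: LHS = (2·1² + 1 + 2) mod 2 = 5 mod 2 = 1; 1 ≠ 1 — FAILS
It is satisfied by some integers in the range but not all.

Answer: Sometimes true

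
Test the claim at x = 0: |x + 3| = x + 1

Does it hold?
x = 0: LHS = |0 + 3| = |3| = 3, RHS = 0 + 1 = 1; 3 = 1 — FAILS

The relation fails at x = 0, so x = 0 is a counterexample.

Answer: No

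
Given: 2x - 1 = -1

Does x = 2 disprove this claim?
Substitute x = 2 into the relation:
x = 2: LHS = 2·2 - 1 = 3; 3 = -1 — FAILS

Since the claim fails at x = 2, this value is a counterexample.

Answer: Yes, x = 2 is a counterexample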